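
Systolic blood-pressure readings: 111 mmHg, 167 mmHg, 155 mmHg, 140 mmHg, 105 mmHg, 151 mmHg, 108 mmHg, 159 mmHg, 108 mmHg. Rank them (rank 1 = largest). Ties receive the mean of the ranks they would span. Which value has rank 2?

Sorted (descending): 167, 159, 155, 151, 140, 111, 108, 108, 105
The 2 values of 108 occupy positions 7–8 → average rank (7+8)/2 = 7.5.
Rank 2 → value 159.

159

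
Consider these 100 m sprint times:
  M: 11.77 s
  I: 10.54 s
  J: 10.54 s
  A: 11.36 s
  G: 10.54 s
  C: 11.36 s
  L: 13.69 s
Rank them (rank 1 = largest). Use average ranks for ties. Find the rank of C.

3.5

Sorted (descending): 13.69, 11.77, 11.36, 11.36, 10.54, 10.54, 10.54
The 2 values of 11.36 occupy positions 3–4 → average rank (3+4)/2 = 3.5.
The 3 values of 10.54 occupy positions 5–7 → average rank 6.
C has value 11.36 s → rank 3.5.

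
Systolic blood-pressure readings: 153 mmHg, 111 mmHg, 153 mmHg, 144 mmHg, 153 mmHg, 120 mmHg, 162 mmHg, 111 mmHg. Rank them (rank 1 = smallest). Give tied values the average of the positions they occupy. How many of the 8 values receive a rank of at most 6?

7

Sorted (ascending): 111, 111, 120, 144, 153, 153, 153, 162
The 2 values of 111 occupy positions 1–2 → average rank (1+2)/2 = 1.5.
The 3 values of 153 occupy positions 5–7 → average rank 6.
Ranks ≤ 6: {1.5, 1.5, 3, 4, 6, 6, 6} → 7 values.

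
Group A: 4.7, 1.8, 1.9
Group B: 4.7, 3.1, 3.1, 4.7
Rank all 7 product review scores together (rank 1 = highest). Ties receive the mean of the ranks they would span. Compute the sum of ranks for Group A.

15

Sorted (descending): 4.7, 4.7, 4.7, 3.1, 3.1, 1.9, 1.8
The 3 values of 4.7 occupy positions 1–3 → average rank 2.
The 2 values of 3.1 occupy positions 4–5 → average rank (4+5)/2 = 4.5.
Group A values → pooled ranks: 4.7→2, 1.8→7, 1.9→6
Rank sum = 2 + 7 + 6 = 15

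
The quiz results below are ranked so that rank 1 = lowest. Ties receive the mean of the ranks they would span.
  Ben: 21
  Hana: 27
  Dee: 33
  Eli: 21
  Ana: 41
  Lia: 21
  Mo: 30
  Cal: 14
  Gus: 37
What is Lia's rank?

3

Sorted (ascending): 14, 21, 21, 21, 27, 30, 33, 37, 41
The 3 values of 21 occupy positions 2–4 → average rank 3.
Lia has value 21 → rank 3.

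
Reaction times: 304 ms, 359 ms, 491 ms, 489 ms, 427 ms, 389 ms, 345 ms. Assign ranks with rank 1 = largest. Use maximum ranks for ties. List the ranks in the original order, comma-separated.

Sorted (descending): 491, 489, 427, 389, 359, 345, 304
No ties — each value takes its position as its rank.

7, 5, 1, 2, 3, 4, 6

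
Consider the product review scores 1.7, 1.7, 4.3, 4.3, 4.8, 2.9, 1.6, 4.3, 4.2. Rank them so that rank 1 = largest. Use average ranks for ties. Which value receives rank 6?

2.9

Sorted (descending): 4.8, 4.3, 4.3, 4.3, 4.2, 2.9, 1.7, 1.7, 1.6
The 3 values of 4.3 occupy positions 2–4 → average rank 3.
The 2 values of 1.7 occupy positions 7–8 → average rank (7+8)/2 = 7.5.
Rank 6 → value 2.9.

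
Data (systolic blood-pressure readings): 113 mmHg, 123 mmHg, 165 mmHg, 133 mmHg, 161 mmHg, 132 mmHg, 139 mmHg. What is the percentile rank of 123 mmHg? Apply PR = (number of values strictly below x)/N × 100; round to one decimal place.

14.3

N = 7.
Strictly below 123: 1. Equal to 123: 1.
PR = 1/7 × 100 = 14.3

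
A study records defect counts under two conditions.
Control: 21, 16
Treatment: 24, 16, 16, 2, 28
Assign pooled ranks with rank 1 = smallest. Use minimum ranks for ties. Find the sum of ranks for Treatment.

18

Sorted (ascending): 2, 16, 16, 16, 21, 24, 28
The 3 values of 16 occupy positions 2–4 → each gets rank 2.
Treatment values → pooled ranks: 24→6, 16→2, 16→2, 2→1, 28→7
Rank sum = 6 + 2 + 2 + 1 + 7 = 18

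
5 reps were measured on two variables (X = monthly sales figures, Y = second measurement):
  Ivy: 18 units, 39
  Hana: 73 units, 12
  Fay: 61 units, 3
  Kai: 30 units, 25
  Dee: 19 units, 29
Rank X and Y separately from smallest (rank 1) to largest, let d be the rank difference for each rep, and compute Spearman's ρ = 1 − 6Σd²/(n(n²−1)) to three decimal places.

-0.900

Ranks of variable 1: 1, 5, 4, 3, 2
Ranks of variable 2: 5, 2, 1, 3, 4
d = r₁ − r₂: -4, 3, 3, 0, -2
d²: 16, 9, 9, 0, 4; Σd² = 38
ρ = 1 − 6·38/(5·24) = 1 − 228/120 = -0.900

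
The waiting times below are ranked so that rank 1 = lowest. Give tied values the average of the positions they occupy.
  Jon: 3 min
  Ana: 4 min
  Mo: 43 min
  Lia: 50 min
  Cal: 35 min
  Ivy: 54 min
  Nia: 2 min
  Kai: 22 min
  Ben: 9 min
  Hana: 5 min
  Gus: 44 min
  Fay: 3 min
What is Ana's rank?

4

Sorted (ascending): 2, 3, 3, 4, 5, 9, 22, 35, 43, 44, 50, 54
The 2 values of 3 occupy positions 2–3 → average rank (2+3)/2 = 2.5.
Ana has value 4 min → rank 4.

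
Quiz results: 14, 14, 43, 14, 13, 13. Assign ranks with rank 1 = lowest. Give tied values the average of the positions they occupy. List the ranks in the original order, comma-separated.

4, 4, 6, 4, 1.5, 1.5

Sorted (ascending): 13, 13, 14, 14, 14, 43
The 2 values of 13 occupy positions 1–2 → average rank (1+2)/2 = 1.5.
The 3 values of 14 occupy positions 3–5 → average rank 4.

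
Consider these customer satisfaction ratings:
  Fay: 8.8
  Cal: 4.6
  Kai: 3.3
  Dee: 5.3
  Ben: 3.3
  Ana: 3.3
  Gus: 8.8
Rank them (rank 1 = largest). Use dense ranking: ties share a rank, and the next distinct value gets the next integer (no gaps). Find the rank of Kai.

4

Sorted (descending): 8.8, 8.8, 5.3, 4.6, 3.3, 3.3, 3.3
The 2 values of 8.8 share dense rank 1.
The 3 values of 3.3 share dense rank 4.
Remaining distinct values take the next consecutive integers.
Kai has value 3.3 → rank 4.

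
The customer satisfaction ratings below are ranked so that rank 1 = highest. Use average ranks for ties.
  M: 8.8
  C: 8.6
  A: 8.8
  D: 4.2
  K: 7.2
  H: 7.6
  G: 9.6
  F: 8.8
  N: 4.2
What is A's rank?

3

Sorted (descending): 9.6, 8.8, 8.8, 8.8, 8.6, 7.6, 7.2, 4.2, 4.2
The 3 values of 8.8 occupy positions 2–4 → average rank 3.
The 2 values of 4.2 occupy positions 8–9 → average rank (8+9)/2 = 8.5.
A has value 8.8 → rank 3.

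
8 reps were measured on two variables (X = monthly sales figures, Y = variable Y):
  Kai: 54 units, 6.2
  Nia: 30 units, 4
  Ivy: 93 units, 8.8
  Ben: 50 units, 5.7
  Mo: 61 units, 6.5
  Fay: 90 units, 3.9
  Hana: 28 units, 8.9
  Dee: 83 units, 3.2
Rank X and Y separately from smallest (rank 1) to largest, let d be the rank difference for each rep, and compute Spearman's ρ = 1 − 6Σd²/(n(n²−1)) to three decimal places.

-0.238

Ranks of variable 1: 4, 2, 8, 3, 5, 7, 1, 6
Ranks of variable 2: 5, 3, 7, 4, 6, 2, 8, 1
d = r₁ − r₂: -1, -1, 1, -1, -1, 5, -7, 5
d²: 1, 1, 1, 1, 1, 25, 49, 25; Σd² = 104
ρ = 1 − 6·104/(8·63) = 1 − 624/504 = -0.238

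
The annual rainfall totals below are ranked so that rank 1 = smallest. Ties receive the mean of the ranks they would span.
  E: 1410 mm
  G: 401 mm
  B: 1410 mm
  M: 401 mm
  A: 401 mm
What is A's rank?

Sorted (ascending): 401, 401, 401, 1410, 1410
The 3 values of 401 occupy positions 1–3 → average rank 2.
The 2 values of 1410 occupy positions 4–5 → average rank (4+5)/2 = 4.5.
A has value 401 mm → rank 2.

2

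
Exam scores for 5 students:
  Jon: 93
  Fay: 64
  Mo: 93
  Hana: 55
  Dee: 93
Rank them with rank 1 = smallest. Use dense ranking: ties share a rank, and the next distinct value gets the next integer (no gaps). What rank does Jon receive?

Sorted (ascending): 55, 64, 93, 93, 93
The 3 values of 93 share dense rank 3.
Remaining distinct values take the next consecutive integers.
Jon has value 93 → rank 3.

3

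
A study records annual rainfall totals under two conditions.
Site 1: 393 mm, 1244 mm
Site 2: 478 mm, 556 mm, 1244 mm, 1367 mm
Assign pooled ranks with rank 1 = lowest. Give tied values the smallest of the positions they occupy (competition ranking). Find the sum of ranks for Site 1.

Sorted (ascending): 393, 478, 556, 1244, 1244, 1367
The 2 values of 1244 occupy positions 4–5 → each gets rank 4.
Site 1 values → pooled ranks: 393→1, 1244→4
Rank sum = 1 + 4 = 5

5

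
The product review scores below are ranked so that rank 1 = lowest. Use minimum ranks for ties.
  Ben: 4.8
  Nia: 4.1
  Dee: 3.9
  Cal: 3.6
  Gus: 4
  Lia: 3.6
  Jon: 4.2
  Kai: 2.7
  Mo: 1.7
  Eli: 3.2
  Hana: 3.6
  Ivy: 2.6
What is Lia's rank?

5

Sorted (ascending): 1.7, 2.6, 2.7, 3.2, 3.6, 3.6, 3.6, 3.9, 4, 4.1, 4.2, 4.8
The 3 values of 3.6 occupy positions 5–7 → each gets rank 5.
Lia has value 3.6 → rank 5.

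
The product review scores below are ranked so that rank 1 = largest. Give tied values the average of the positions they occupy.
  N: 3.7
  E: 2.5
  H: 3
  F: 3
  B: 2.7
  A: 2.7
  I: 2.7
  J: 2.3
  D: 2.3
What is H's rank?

2.5

Sorted (descending): 3.7, 3, 3, 2.7, 2.7, 2.7, 2.5, 2.3, 2.3
The 2 values of 3 occupy positions 2–3 → average rank (2+3)/2 = 2.5.
The 3 values of 2.7 occupy positions 4–6 → average rank 5.
The 2 values of 2.3 occupy positions 8–9 → average rank (8+9)/2 = 8.5.
H has value 3 → rank 2.5.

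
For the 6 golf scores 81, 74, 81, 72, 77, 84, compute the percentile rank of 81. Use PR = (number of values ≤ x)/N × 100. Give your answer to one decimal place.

N = 6.
Strictly below 81: 3. Equal to 81: 2.
PR = 5/6 × 100 = 83.3

83.3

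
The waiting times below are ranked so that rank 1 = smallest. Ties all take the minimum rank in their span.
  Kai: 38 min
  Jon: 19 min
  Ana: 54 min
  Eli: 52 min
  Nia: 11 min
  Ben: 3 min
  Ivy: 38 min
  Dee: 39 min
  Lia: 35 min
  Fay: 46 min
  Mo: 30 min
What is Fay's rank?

Sorted (ascending): 3, 11, 19, 30, 35, 38, 38, 39, 46, 52, 54
The 2 values of 38 occupy positions 6–7 → each gets rank 6.
Fay has value 46 min → rank 9.

9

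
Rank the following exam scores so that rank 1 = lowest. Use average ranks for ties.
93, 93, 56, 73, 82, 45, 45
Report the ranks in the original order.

6.5, 6.5, 3, 4, 5, 1.5, 1.5

Sorted (ascending): 45, 45, 56, 73, 82, 93, 93
The 2 values of 45 occupy positions 1–2 → average rank (1+2)/2 = 1.5.
The 2 values of 93 occupy positions 6–7 → average rank (6+7)/2 = 6.5.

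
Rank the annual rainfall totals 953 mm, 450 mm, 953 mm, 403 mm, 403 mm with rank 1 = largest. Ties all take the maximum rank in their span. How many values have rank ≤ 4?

Sorted (descending): 953, 953, 450, 403, 403
The 2 values of 953 occupy positions 1–2 → each gets rank 2.
The 2 values of 403 occupy positions 4–5 → each gets rank 5.
Ranks ≤ 4: {2, 2, 3} → 3 values.

3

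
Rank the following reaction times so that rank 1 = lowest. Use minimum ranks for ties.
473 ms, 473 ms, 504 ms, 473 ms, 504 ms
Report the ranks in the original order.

1, 1, 4, 1, 4

Sorted (ascending): 473, 473, 473, 504, 504
The 3 values of 473 occupy positions 1–3 → each gets rank 1.
The 2 values of 504 occupy positions 4–5 → each gets rank 4.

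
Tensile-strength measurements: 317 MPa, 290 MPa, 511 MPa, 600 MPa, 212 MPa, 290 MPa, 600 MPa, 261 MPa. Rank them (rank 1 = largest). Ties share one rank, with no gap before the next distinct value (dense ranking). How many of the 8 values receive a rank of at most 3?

4

Sorted (descending): 600, 600, 511, 317, 290, 290, 261, 212
The 2 values of 600 share dense rank 1.
The 2 values of 290 share dense rank 4.
Remaining distinct values take the next consecutive integers.
Ranks ≤ 3: {1, 1, 2, 3} → 4 values.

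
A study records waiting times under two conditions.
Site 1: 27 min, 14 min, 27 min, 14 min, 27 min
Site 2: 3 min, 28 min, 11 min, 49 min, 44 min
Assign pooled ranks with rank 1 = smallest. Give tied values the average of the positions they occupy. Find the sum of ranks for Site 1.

25

Sorted (ascending): 3, 11, 14, 14, 27, 27, 27, 28, 44, 49
The 2 values of 14 occupy positions 3–4 → average rank (3+4)/2 = 3.5.
The 3 values of 27 occupy positions 5–7 → average rank 6.
Site 1 values → pooled ranks: 27→6, 14→3.5, 27→6, 14→3.5, 27→6
Rank sum = 6 + 3.5 + 6 + 3.5 + 6 = 25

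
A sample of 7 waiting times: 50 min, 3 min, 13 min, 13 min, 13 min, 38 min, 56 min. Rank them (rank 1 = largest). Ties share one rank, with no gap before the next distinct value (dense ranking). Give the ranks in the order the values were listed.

Sorted (descending): 56, 50, 38, 13, 13, 13, 3
The 3 values of 13 share dense rank 4.
Remaining distinct values take the next consecutive integers.

2, 5, 4, 4, 4, 3, 1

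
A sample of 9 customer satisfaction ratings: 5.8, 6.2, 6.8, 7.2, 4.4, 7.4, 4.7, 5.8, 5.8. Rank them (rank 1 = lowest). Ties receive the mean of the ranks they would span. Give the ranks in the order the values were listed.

4, 6, 7, 8, 1, 9, 2, 4, 4

Sorted (ascending): 4.4, 4.7, 5.8, 5.8, 5.8, 6.2, 6.8, 7.2, 7.4
The 3 values of 5.8 occupy positions 3–5 → average rank 4.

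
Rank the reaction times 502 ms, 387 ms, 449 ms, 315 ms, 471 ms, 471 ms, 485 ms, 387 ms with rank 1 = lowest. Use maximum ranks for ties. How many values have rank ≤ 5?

Sorted (ascending): 315, 387, 387, 449, 471, 471, 485, 502
The 2 values of 387 occupy positions 2–3 → each gets rank 3.
The 2 values of 471 occupy positions 5–6 → each gets rank 6.
Ranks ≤ 5: {1, 3, 3, 4} → 4 values.

4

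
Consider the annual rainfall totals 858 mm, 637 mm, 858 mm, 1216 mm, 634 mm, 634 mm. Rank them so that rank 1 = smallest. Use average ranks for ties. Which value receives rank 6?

1216

Sorted (ascending): 634, 634, 637, 858, 858, 1216
The 2 values of 634 occupy positions 1–2 → average rank (1+2)/2 = 1.5.
The 2 values of 858 occupy positions 4–5 → average rank (4+5)/2 = 4.5.
Rank 6 → value 1216.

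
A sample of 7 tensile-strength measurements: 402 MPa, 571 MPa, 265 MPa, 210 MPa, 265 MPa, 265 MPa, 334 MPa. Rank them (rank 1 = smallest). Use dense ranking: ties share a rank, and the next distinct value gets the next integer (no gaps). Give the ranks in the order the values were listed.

Sorted (ascending): 210, 265, 265, 265, 334, 402, 571
The 3 values of 265 share dense rank 2.
Remaining distinct values take the next consecutive integers.

4, 5, 2, 1, 2, 2, 3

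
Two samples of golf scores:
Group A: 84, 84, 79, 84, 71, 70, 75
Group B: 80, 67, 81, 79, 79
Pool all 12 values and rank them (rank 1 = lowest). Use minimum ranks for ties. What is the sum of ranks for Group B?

Sorted (ascending): 67, 70, 71, 75, 79, 79, 79, 80, 81, 84, 84, 84
The 3 values of 79 occupy positions 5–7 → each gets rank 5.
The 3 values of 84 occupy positions 10–12 → each gets rank 10.
Group B values → pooled ranks: 80→8, 67→1, 81→9, 79→5, 79→5
Rank sum = 8 + 1 + 9 + 5 + 5 = 28

28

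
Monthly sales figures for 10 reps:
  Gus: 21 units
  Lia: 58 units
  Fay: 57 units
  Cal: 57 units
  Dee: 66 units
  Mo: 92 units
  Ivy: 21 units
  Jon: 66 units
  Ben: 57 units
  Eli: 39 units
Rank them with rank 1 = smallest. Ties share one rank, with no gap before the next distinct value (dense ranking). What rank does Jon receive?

5

Sorted (ascending): 21, 21, 39, 57, 57, 57, 58, 66, 66, 92
The 2 values of 21 share dense rank 1.
The 3 values of 57 share dense rank 3.
The 2 values of 66 share dense rank 5.
Remaining distinct values take the next consecutive integers.
Jon has value 66 units → rank 5.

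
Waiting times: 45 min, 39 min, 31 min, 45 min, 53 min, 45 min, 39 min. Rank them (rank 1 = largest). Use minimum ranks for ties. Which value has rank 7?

Sorted (descending): 53, 45, 45, 45, 39, 39, 31
The 3 values of 45 occupy positions 2–4 → each gets rank 2.
The 2 values of 39 occupy positions 5–6 → each gets rank 5.
Rank 7 → value 31.

31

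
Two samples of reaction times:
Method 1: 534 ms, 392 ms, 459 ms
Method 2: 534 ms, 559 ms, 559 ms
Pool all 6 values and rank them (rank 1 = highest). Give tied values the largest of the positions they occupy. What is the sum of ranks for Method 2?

8

Sorted (descending): 559, 559, 534, 534, 459, 392
The 2 values of 559 occupy positions 1–2 → each gets rank 2.
The 2 values of 534 occupy positions 3–4 → each gets rank 4.
Method 2 values → pooled ranks: 534→4, 559→2, 559→2
Rank sum = 4 + 2 + 2 = 8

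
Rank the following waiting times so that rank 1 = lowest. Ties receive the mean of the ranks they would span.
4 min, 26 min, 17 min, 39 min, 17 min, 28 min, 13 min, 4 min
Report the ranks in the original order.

1.5, 6, 4.5, 8, 4.5, 7, 3, 1.5

Sorted (ascending): 4, 4, 13, 17, 17, 26, 28, 39
The 2 values of 4 occupy positions 1–2 → average rank (1+2)/2 = 1.5.
The 2 values of 17 occupy positions 4–5 → average rank (4+5)/2 = 4.5.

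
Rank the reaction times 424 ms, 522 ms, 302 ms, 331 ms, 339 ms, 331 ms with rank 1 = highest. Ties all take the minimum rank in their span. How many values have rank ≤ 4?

5

Sorted (descending): 522, 424, 339, 331, 331, 302
The 2 values of 331 occupy positions 4–5 → each gets rank 4.
Ranks ≤ 4: {1, 2, 3, 4, 4} → 5 values.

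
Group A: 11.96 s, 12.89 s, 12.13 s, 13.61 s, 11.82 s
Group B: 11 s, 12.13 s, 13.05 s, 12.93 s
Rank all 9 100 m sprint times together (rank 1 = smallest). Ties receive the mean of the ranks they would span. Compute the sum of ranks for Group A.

Sorted (ascending): 11, 11.82, 11.96, 12.13, 12.13, 12.89, 12.93, 13.05, 13.61
The 2 values of 12.13 occupy positions 4–5 → average rank (4+5)/2 = 4.5.
Group A values → pooled ranks: 11.96→3, 12.89→6, 12.13→4.5, 13.61→9, 11.82→2
Rank sum = 3 + 6 + 4.5 + 9 + 2 = 24.5

24.5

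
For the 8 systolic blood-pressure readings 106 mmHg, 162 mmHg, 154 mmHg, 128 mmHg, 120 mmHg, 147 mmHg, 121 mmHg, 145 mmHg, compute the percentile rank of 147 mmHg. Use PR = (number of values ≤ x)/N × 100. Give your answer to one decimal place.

N = 8.
Strictly below 147: 5. Equal to 147: 1.
PR = 6/8 × 100 = 75.0

75.0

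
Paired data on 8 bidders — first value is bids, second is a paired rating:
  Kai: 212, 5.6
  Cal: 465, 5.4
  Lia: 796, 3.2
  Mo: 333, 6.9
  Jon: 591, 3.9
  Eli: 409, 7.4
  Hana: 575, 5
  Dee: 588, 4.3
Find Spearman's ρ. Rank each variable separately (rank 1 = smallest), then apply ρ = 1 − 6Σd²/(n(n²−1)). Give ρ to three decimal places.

Ranks of variable 1: 1, 4, 8, 2, 7, 3, 5, 6
Ranks of variable 2: 6, 5, 1, 7, 2, 8, 4, 3
d = r₁ − r₂: -5, -1, 7, -5, 5, -5, 1, 3
d²: 25, 1, 49, 25, 25, 25, 1, 9; Σd² = 160
ρ = 1 − 6·160/(8·63) = 1 − 960/504 = -0.905

-0.905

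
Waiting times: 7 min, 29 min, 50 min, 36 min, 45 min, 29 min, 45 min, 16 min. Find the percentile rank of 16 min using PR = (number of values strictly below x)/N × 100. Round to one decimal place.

12.5

N = 8.
Strictly below 16: 1. Equal to 16: 1.
PR = 1/8 × 100 = 12.5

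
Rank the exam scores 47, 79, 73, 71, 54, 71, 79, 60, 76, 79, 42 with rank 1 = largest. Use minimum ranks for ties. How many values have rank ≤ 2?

3

Sorted (descending): 79, 79, 79, 76, 73, 71, 71, 60, 54, 47, 42
The 3 values of 79 occupy positions 1–3 → each gets rank 1.
The 2 values of 71 occupy positions 6–7 → each gets rank 6.
Ranks ≤ 2: {1, 1, 1} → 3 values.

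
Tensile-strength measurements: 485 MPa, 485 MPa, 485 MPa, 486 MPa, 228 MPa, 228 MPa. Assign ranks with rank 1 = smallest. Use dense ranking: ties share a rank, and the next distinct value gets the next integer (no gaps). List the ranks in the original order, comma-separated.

Sorted (ascending): 228, 228, 485, 485, 485, 486
The 2 values of 228 share dense rank 1.
The 3 values of 485 share dense rank 2.
Remaining distinct values take the next consecutive integers.

2, 2, 2, 3, 1, 1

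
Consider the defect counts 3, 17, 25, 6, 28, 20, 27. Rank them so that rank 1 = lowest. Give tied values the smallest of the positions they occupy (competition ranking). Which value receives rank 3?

17

Sorted (ascending): 3, 6, 17, 20, 25, 27, 28
No ties — each value takes its position as its rank.
Rank 3 → value 17.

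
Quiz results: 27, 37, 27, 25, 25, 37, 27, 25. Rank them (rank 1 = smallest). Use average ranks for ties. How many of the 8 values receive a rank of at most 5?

6

Sorted (ascending): 25, 25, 25, 27, 27, 27, 37, 37
The 3 values of 25 occupy positions 1–3 → average rank 2.
The 3 values of 27 occupy positions 4–6 → average rank 5.
The 2 values of 37 occupy positions 7–8 → average rank (7+8)/2 = 7.5.
Ranks ≤ 5: {2, 2, 2, 5, 5, 5} → 6 values.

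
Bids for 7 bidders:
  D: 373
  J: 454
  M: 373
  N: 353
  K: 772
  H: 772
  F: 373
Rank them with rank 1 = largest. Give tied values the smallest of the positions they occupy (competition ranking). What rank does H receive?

Sorted (descending): 772, 772, 454, 373, 373, 373, 353
The 2 values of 772 occupy positions 1–2 → each gets rank 1.
The 3 values of 373 occupy positions 4–6 → each gets rank 4.
H has value 772 → rank 1.

1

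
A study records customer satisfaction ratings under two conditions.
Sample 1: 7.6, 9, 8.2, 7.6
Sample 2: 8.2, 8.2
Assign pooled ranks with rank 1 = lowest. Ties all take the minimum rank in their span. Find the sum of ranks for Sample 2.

Sorted (ascending): 7.6, 7.6, 8.2, 8.2, 8.2, 9
The 2 values of 7.6 occupy positions 1–2 → each gets rank 1.
The 3 values of 8.2 occupy positions 3–5 → each gets rank 3.
Sample 2 values → pooled ranks: 8.2→3, 8.2→3
Rank sum = 3 + 3 = 6

6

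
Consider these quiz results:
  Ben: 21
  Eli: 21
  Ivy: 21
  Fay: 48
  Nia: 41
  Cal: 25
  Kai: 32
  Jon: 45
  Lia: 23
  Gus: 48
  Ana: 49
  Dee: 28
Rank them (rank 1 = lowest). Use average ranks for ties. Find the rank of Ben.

Sorted (ascending): 21, 21, 21, 23, 25, 28, 32, 41, 45, 48, 48, 49
The 3 values of 21 occupy positions 1–3 → average rank 2.
The 2 values of 48 occupy positions 10–11 → average rank (10+11)/2 = 10.5.
Ben has value 21 → rank 2.

2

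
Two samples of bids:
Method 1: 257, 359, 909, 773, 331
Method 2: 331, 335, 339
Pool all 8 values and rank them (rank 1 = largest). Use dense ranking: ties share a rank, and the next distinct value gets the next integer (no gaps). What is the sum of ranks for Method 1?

19

Sorted (descending): 909, 773, 359, 339, 335, 331, 331, 257
The 2 values of 331 share dense rank 6.
Remaining distinct values take the next consecutive integers.
Method 1 values → pooled ranks: 257→7, 359→3, 909→1, 773→2, 331→6
Rank sum = 7 + 3 + 1 + 2 + 6 = 19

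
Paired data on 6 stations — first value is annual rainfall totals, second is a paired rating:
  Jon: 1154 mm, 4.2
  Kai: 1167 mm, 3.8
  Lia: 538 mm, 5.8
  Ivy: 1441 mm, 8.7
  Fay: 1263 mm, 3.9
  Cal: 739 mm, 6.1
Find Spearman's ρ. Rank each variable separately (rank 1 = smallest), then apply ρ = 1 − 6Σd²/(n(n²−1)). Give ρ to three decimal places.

Ranks of variable 1: 3, 4, 1, 6, 5, 2
Ranks of variable 2: 3, 1, 4, 6, 2, 5
d = r₁ − r₂: 0, 3, -3, 0, 3, -3
d²: 0, 9, 9, 0, 9, 9; Σd² = 36
ρ = 1 − 6·36/(6·35) = 1 − 216/210 = -0.029

-0.029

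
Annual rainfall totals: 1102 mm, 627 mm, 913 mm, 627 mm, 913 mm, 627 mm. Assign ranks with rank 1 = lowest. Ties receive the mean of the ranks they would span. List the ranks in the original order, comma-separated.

Sorted (ascending): 627, 627, 627, 913, 913, 1102
The 3 values of 627 occupy positions 1–3 → average rank 2.
The 2 values of 913 occupy positions 4–5 → average rank (4+5)/2 = 4.5.

6, 2, 4.5, 2, 4.5, 2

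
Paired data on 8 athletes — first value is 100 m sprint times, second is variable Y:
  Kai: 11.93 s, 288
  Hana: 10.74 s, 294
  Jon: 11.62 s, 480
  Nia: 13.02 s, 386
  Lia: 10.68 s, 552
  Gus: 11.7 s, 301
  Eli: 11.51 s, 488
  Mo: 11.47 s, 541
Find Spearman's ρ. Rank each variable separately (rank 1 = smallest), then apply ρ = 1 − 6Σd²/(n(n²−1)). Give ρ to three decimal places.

-0.548

Ranks of variable 1: 7, 2, 5, 8, 1, 6, 4, 3
Ranks of variable 2: 1, 2, 5, 4, 8, 3, 6, 7
d = r₁ − r₂: 6, 0, 0, 4, -7, 3, -2, -4
d²: 36, 0, 0, 16, 49, 9, 4, 16; Σd² = 130
ρ = 1 − 6·130/(8·63) = 1 − 780/504 = -0.548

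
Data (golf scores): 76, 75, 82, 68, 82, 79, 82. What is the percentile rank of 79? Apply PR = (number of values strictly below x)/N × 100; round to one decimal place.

42.9

N = 7.
Strictly below 79: 3. Equal to 79: 1.
PR = 3/7 × 100 = 42.9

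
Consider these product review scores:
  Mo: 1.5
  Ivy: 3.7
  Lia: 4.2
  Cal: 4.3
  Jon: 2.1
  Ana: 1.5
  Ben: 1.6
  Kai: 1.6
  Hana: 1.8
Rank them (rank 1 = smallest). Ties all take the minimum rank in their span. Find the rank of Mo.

Sorted (ascending): 1.5, 1.5, 1.6, 1.6, 1.8, 2.1, 3.7, 4.2, 4.3
The 2 values of 1.5 occupy positions 1–2 → each gets rank 1.
The 2 values of 1.6 occupy positions 3–4 → each gets rank 3.
Mo has value 1.5 → rank 1.

1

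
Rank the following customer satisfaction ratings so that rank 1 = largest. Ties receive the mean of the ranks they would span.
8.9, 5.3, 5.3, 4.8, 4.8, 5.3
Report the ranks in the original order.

Sorted (descending): 8.9, 5.3, 5.3, 5.3, 4.8, 4.8
The 3 values of 5.3 occupy positions 2–4 → average rank 3.
The 2 values of 4.8 occupy positions 5–6 → average rank (5+6)/2 = 5.5.

1, 3, 3, 5.5, 5.5, 3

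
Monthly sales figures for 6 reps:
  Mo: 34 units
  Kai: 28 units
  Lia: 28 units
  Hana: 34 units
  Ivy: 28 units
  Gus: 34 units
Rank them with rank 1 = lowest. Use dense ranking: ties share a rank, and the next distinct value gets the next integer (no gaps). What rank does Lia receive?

Sorted (ascending): 28, 28, 28, 34, 34, 34
The 3 values of 28 share dense rank 1.
The 3 values of 34 share dense rank 2.
Lia has value 28 units → rank 1.

1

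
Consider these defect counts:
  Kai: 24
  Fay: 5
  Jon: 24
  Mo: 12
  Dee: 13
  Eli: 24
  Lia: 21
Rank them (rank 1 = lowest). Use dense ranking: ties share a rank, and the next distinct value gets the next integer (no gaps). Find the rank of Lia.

4

Sorted (ascending): 5, 12, 13, 21, 24, 24, 24
The 3 values of 24 share dense rank 5.
Remaining distinct values take the next consecutive integers.
Lia has value 21 → rank 4.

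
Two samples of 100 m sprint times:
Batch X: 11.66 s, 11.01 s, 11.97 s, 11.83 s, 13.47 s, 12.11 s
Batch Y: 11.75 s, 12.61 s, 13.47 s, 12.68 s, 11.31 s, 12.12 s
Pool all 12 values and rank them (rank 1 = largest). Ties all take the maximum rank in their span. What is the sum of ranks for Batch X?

Sorted (descending): 13.47, 13.47, 12.68, 12.61, 12.12, 12.11, 11.97, 11.83, 11.75, 11.66, 11.31, 11.01
The 2 values of 13.47 occupy positions 1–2 → each gets rank 2.
Batch X values → pooled ranks: 11.66→10, 11.01→12, 11.97→7, 11.83→8, 13.47→2, 12.11→6
Rank sum = 10 + 12 + 7 + 8 + 2 + 6 = 45

45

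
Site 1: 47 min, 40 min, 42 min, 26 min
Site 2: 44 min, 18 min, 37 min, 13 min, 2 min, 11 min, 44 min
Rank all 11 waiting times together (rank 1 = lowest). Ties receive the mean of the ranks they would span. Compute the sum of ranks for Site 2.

35

Sorted (ascending): 2, 11, 13, 18, 26, 37, 40, 42, 44, 44, 47
The 2 values of 44 occupy positions 9–10 → average rank (9+10)/2 = 9.5.
Site 2 values → pooled ranks: 44→9.5, 18→4, 37→6, 13→3, 2→1, 11→2, 44→9.5
Rank sum = 9.5 + 4 + 6 + 3 + 1 + 2 + 9.5 = 35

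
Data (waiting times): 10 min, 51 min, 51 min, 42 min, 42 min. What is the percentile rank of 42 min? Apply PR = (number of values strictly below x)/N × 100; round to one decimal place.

20.0

N = 5.
Strictly below 42: 1. Equal to 42: 2.
PR = 1/5 × 100 = 20.0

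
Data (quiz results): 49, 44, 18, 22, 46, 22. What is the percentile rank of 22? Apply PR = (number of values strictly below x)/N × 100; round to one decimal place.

N = 6.
Strictly below 22: 1. Equal to 22: 2.
PR = 1/6 × 100 = 16.7

16.7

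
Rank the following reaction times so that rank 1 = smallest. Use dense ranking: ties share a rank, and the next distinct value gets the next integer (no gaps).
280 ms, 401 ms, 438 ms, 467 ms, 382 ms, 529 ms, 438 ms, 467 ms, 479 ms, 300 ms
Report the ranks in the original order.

1, 4, 5, 6, 3, 8, 5, 6, 7, 2

Sorted (ascending): 280, 300, 382, 401, 438, 438, 467, 467, 479, 529
The 2 values of 438 share dense rank 5.
The 2 values of 467 share dense rank 6.
Remaining distinct values take the next consecutive integers.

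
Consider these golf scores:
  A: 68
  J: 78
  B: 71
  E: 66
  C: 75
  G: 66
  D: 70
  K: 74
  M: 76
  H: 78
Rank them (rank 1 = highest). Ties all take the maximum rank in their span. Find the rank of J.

Sorted (descending): 78, 78, 76, 75, 74, 71, 70, 68, 66, 66
The 2 values of 78 occupy positions 1–2 → each gets rank 2.
The 2 values of 66 occupy positions 9–10 → each gets rank 10.
J has value 78 → rank 2.

2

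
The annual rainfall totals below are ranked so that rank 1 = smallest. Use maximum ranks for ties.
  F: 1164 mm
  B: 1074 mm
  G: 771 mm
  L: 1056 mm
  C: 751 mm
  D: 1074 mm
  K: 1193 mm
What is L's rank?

3

Sorted (ascending): 751, 771, 1056, 1074, 1074, 1164, 1193
The 2 values of 1074 occupy positions 4–5 → each gets rank 5.
L has value 1056 mm → rank 3.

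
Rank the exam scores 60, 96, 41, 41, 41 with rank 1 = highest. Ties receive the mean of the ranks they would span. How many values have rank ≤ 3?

Sorted (descending): 96, 60, 41, 41, 41
The 3 values of 41 occupy positions 3–5 → average rank 4.
Ranks ≤ 3: {1, 2} → 2 values.

2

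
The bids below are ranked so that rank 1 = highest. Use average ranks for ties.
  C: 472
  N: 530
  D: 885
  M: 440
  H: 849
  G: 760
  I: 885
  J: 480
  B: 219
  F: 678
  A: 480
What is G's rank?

Sorted (descending): 885, 885, 849, 760, 678, 530, 480, 480, 472, 440, 219
The 2 values of 885 occupy positions 1–2 → average rank (1+2)/2 = 1.5.
The 2 values of 480 occupy positions 7–8 → average rank (7+8)/2 = 7.5.
G has value 760 → rank 4.

4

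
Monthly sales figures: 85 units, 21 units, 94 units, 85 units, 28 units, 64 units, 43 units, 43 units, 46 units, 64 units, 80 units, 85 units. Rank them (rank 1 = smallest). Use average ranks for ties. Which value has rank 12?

94

Sorted (ascending): 21, 28, 43, 43, 46, 64, 64, 80, 85, 85, 85, 94
The 2 values of 43 occupy positions 3–4 → average rank (3+4)/2 = 3.5.
The 2 values of 64 occupy positions 6–7 → average rank (6+7)/2 = 6.5.
The 3 values of 85 occupy positions 9–11 → average rank 10.
Rank 12 → value 94.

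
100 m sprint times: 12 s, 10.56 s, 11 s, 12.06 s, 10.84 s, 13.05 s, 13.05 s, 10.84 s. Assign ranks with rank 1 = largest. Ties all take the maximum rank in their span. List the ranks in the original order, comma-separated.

Sorted (descending): 13.05, 13.05, 12.06, 12, 11, 10.84, 10.84, 10.56
The 2 values of 13.05 occupy positions 1–2 → each gets rank 2.
The 2 values of 10.84 occupy positions 6–7 → each gets rank 7.

4, 8, 5, 3, 7, 2, 2, 7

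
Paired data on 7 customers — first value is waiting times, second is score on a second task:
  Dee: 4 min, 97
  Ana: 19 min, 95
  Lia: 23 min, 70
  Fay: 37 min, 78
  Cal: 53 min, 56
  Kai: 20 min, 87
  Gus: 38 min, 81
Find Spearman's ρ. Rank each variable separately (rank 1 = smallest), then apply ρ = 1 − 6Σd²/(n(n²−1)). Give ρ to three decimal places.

-0.857

Ranks of variable 1: 1, 2, 4, 5, 7, 3, 6
Ranks of variable 2: 7, 6, 2, 3, 1, 5, 4
d = r₁ − r₂: -6, -4, 2, 2, 6, -2, 2
d²: 36, 16, 4, 4, 36, 4, 4; Σd² = 104
ρ = 1 − 6·104/(7·48) = 1 − 624/336 = -0.857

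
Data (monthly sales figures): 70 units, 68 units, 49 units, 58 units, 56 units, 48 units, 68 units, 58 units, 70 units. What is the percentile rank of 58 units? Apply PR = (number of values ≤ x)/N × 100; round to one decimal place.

55.6

N = 9.
Strictly below 58: 3. Equal to 58: 2.
PR = 5/9 × 100 = 55.6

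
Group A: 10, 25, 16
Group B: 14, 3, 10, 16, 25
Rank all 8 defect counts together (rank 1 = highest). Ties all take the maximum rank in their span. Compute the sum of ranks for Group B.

Sorted (descending): 25, 25, 16, 16, 14, 10, 10, 3
The 2 values of 25 occupy positions 1–2 → each gets rank 2.
The 2 values of 16 occupy positions 3–4 → each gets rank 4.
The 2 values of 10 occupy positions 6–7 → each gets rank 7.
Group B values → pooled ranks: 14→5, 3→8, 10→7, 16→4, 25→2
Rank sum = 5 + 8 + 7 + 4 + 2 = 26

26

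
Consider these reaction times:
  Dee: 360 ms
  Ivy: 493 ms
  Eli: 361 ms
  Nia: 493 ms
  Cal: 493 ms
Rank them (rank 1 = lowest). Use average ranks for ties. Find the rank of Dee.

Sorted (ascending): 360, 361, 493, 493, 493
The 3 values of 493 occupy positions 3–5 → average rank 4.
Dee has value 360 ms → rank 1.

1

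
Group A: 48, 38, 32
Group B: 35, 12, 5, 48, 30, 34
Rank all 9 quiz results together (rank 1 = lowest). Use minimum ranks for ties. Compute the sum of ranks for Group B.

Sorted (ascending): 5, 12, 30, 32, 34, 35, 38, 48, 48
The 2 values of 48 occupy positions 8–9 → each gets rank 8.
Group B values → pooled ranks: 35→6, 12→2, 5→1, 48→8, 30→3, 34→5
Rank sum = 6 + 2 + 1 + 8 + 3 + 5 = 25

25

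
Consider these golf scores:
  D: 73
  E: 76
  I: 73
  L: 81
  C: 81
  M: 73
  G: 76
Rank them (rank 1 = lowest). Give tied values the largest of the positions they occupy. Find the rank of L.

Sorted (ascending): 73, 73, 73, 76, 76, 81, 81
The 3 values of 73 occupy positions 1–3 → each gets rank 3.
The 2 values of 76 occupy positions 4–5 → each gets rank 5.
The 2 values of 81 occupy positions 6–7 → each gets rank 7.
L has value 81 → rank 7.

7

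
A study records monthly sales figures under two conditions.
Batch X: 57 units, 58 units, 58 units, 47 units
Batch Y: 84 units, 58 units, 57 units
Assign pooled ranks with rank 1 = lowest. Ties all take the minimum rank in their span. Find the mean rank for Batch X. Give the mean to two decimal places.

Sorted (ascending): 47, 57, 57, 58, 58, 58, 84
The 2 values of 57 occupy positions 2–3 → each gets rank 2.
The 3 values of 58 occupy positions 4–6 → each gets rank 4.
Batch X values → pooled ranks: 57→2, 58→4, 58→4, 47→1
Mean rank = (2 + 4 + 4 + 1) / 4 = 2.75

2.75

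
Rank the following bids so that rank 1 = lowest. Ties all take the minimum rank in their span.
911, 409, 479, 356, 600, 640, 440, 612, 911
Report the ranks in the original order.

Sorted (ascending): 356, 409, 440, 479, 600, 612, 640, 911, 911
The 2 values of 911 occupy positions 8–9 → each gets rank 8.

8, 2, 4, 1, 5, 7, 3, 6, 8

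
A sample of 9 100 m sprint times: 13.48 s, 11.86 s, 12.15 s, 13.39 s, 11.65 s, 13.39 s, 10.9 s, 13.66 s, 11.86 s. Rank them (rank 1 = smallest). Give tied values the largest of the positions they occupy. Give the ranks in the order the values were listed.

Sorted (ascending): 10.9, 11.65, 11.86, 11.86, 12.15, 13.39, 13.39, 13.48, 13.66
The 2 values of 11.86 occupy positions 3–4 → each gets rank 4.
The 2 values of 13.39 occupy positions 6–7 → each gets rank 7.

8, 4, 5, 7, 2, 7, 1, 9, 4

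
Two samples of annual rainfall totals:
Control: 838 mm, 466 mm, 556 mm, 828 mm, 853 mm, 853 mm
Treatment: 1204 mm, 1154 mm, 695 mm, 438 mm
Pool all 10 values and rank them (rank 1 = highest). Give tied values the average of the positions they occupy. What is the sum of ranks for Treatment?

20

Sorted (descending): 1204, 1154, 853, 853, 838, 828, 695, 556, 466, 438
The 2 values of 853 occupy positions 3–4 → average rank (3+4)/2 = 3.5.
Treatment values → pooled ranks: 1204→1, 1154→2, 695→7, 438→10
Rank sum = 1 + 2 + 7 + 10 = 20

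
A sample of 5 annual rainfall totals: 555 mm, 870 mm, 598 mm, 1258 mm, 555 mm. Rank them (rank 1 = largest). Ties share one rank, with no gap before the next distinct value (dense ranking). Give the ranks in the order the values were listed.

Sorted (descending): 1258, 870, 598, 555, 555
The 2 values of 555 share dense rank 4.
Remaining distinct values take the next consecutive integers.

4, 2, 3, 1, 4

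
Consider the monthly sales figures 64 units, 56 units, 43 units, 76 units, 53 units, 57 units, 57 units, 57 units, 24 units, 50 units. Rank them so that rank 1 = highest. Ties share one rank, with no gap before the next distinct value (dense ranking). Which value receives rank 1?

Sorted (descending): 76, 64, 57, 57, 57, 56, 53, 50, 43, 24
The 3 values of 57 share dense rank 3.
Remaining distinct values take the next consecutive integers.
Rank 1 → value 76.

76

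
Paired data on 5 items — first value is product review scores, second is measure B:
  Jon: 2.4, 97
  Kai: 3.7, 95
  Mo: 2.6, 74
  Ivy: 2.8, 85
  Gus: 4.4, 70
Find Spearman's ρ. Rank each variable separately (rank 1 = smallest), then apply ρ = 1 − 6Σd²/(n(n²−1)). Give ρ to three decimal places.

Ranks of variable 1: 1, 4, 2, 3, 5
Ranks of variable 2: 5, 4, 2, 3, 1
d = r₁ − r₂: -4, 0, 0, 0, 4
d²: 16, 0, 0, 0, 16; Σd² = 32
ρ = 1 − 6·32/(5·24) = 1 − 192/120 = -0.600

-0.600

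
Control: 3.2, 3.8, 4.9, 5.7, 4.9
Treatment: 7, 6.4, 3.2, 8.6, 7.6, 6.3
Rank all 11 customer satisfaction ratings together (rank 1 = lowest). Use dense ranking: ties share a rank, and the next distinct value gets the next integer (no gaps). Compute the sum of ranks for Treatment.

36

Sorted (ascending): 3.2, 3.2, 3.8, 4.9, 4.9, 5.7, 6.3, 6.4, 7, 7.6, 8.6
The 2 values of 3.2 share dense rank 1.
The 2 values of 4.9 share dense rank 3.
Remaining distinct values take the next consecutive integers.
Treatment values → pooled ranks: 7→7, 6.4→6, 3.2→1, 8.6→9, 7.6→8, 6.3→5
Rank sum = 7 + 6 + 1 + 9 + 8 + 5 = 36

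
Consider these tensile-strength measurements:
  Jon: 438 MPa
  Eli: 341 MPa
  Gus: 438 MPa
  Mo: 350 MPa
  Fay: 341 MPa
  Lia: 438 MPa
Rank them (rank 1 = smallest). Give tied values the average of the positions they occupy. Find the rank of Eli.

1.5

Sorted (ascending): 341, 341, 350, 438, 438, 438
The 2 values of 341 occupy positions 1–2 → average rank (1+2)/2 = 1.5.
The 3 values of 438 occupy positions 4–6 → average rank 5.
Eli has value 341 MPa → rank 1.5.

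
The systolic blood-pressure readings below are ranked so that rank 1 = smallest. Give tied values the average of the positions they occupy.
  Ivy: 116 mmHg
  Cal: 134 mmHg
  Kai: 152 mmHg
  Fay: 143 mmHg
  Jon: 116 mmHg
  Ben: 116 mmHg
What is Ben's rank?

Sorted (ascending): 116, 116, 116, 134, 143, 152
The 3 values of 116 occupy positions 1–3 → average rank 2.
Ben has value 116 mmHg → rank 2.

2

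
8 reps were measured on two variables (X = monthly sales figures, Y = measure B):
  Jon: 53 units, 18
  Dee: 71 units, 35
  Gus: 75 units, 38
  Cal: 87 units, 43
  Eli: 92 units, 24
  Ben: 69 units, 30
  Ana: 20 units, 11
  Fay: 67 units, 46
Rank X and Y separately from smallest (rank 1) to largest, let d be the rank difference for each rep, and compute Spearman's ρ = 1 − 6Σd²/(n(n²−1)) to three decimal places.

0.405

Ranks of variable 1: 2, 5, 6, 7, 8, 4, 1, 3
Ranks of variable 2: 2, 5, 6, 7, 3, 4, 1, 8
d = r₁ − r₂: 0, 0, 0, 0, 5, 0, 0, -5
d²: 0, 0, 0, 0, 25, 0, 0, 25; Σd² = 50
ρ = 1 − 6·50/(8·63) = 1 − 300/504 = 0.405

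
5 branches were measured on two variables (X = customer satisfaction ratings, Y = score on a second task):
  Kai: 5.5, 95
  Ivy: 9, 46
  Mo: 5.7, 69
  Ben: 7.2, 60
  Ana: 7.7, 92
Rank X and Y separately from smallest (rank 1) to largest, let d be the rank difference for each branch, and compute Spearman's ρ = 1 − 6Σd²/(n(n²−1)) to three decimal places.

Ranks of variable 1: 1, 5, 2, 3, 4
Ranks of variable 2: 5, 1, 3, 2, 4
d = r₁ − r₂: -4, 4, -1, 1, 0
d²: 16, 16, 1, 1, 0; Σd² = 34
ρ = 1 − 6·34/(5·24) = 1 − 204/120 = -0.700

-0.700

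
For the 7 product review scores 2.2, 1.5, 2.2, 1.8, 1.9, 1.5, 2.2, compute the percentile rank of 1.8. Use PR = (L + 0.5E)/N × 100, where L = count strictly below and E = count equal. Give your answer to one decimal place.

N = 7.
Strictly below 1.8: 2. Equal to 1.8: 1.
PR = (2 + 0.5·1)/7 × 100 = 35.7

35.7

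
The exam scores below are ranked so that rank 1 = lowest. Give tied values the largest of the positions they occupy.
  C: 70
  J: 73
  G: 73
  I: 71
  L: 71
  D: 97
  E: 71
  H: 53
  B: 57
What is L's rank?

6

Sorted (ascending): 53, 57, 70, 71, 71, 71, 73, 73, 97
The 3 values of 71 occupy positions 4–6 → each gets rank 6.
The 2 values of 73 occupy positions 7–8 → each gets rank 8.
L has value 71 → rank 6.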